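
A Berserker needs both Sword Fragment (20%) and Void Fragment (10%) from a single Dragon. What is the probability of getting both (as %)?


For independent events, P(both) = P(A) * P(B)
= 20% * 10%
= 200 / 100 %
= 2.0%

2.0%


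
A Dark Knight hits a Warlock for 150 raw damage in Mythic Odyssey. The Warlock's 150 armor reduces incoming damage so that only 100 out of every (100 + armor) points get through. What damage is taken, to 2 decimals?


actual = 150 * 100 / (100 + 150)
= 150 * 100 / 250
= 15000 / 250
= 60.00

60.00 damage


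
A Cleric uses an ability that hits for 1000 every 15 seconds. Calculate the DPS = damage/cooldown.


DPS = damage / cooldown
= 1000 / 15
= 66.67

66.67 DPS


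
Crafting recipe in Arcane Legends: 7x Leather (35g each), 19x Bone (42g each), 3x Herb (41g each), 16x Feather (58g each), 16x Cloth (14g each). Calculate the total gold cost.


Cost breakdown:
  Leather: 7 * 35 = 245
  Bone: 19 * 42 = 798
  Herb: 3 * 41 = 123
  Feather: 16 * 58 = 928
  Cloth: 16 * 14 = 224
Total = 245 + 798 + 123 + 928 + 224 = 2318

2318 gold


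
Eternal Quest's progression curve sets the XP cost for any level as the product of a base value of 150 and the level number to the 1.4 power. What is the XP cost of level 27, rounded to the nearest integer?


XP = 150 * level^1.4
Substitute level = 27:
XP = 150 * 27^1.4
= 150 * 100.9042
= 15136

15136 XP


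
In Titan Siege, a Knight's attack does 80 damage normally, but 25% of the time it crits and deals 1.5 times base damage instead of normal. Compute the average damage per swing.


E[dmg] = base * (1 + crit_chance * (crit_mult - 1))
cc as decimal = 25/100 = 0.25
cm - 1 = 1.5 - 1 = 0.5
Bonus factor = 0.25 * 0.5 = 0.125
Total multiplier = 1 + 0.125 = 1.125
Expected damage = 80 * 1.125 = 90.00

90.00 damage


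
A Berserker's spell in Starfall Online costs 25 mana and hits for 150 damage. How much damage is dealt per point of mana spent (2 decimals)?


Efficiency = damage / mana
= 150 / 25
= 6.00

6.00 dmg/mana


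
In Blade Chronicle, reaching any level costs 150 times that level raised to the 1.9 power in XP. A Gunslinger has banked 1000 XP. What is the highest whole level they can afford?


XP = 150 * level^1.9, so level = (XP / 150)^(1/1.9)
= (1000 / 150)^(1/1.9)
= 6.6667^0.5263
= 2.7142
Floor: level = 2

level 2


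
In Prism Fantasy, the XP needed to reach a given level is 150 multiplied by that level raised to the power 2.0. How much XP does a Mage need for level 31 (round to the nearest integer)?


XP = 150 * level^2.0
Substitute level = 31:
XP = 150 * 31^2.0
= 150 * 961.0
= 144150

144150 XP


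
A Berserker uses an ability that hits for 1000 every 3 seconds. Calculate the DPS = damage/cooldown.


DPS = damage / cooldown
= 1000 / 3
= 333.33

333.33 DPS


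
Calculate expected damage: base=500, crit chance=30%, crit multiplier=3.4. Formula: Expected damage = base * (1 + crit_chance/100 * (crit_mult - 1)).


E[dmg] = base * (1 + crit_chance * (crit_mult - 1))
cc as decimal = 30/100 = 0.3
cm - 1 = 3.4 - 1 = 2.4
Bonus factor = 0.3 * 2.4 = 0.72
Total multiplier = 1 + 0.72 = 1.72
Expected damage = 500 * 1.72 = 860.00

860.00 damage


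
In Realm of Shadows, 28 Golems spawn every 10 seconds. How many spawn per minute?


Spawns per minute = count * (60 / interval)
= 28 * (60 / 10)
= 28 * 6.0
= 168.0

168.0 per minute


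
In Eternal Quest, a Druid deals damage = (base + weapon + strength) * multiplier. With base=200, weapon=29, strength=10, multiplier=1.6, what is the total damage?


Sum base + weapon + str = 200 + 29 + 10 = 239
Multiply by 1.6:
239 * 1.6 = 382.4

382.4 damage


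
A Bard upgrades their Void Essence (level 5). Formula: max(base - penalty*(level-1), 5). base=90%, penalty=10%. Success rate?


raw_rate = 90 - 10 * (5 - 1)
= 90 - 10 * 4
= 90 - 40
= 50
Apply floor: max(50, 5) = 50%

50%


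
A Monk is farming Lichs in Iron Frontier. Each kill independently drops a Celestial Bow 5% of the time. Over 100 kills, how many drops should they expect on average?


Expected drops = kills * (drop_rate / 100)
= 100 * (5 / 100)
= 100 * 0.05
= 5.0

5.0 drops


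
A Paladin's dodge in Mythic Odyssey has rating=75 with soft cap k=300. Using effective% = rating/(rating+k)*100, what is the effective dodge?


effective% = rating / (rating + k) * 100
= 75 / (75 + 300) * 100
= 75 / 375 * 100
= 0.2 * 100
= 20.00%

20.00%


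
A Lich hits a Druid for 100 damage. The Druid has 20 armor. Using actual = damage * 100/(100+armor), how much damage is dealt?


actual = 100 * 100 / (100 + 20)
= 100 * 100 / 120
= 10000 / 120
= 83.33

83.33 damage


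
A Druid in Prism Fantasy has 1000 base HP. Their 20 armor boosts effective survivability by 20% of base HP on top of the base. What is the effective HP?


EHP = 1000 * (1 + 20/100)
= 1000 * (1 + 0.2)
= 1000 * 1.2
= 1200.0

1200.0 EHP


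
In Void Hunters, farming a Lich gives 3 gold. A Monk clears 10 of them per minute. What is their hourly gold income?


Gold per minute = 3 * 10 = 30
Gold per hour = 30 * 60 = 1800

1800 gold/hour


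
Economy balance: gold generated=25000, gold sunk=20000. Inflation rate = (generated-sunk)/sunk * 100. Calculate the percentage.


Net gold = 25000 - 20000 = 5000
Inflation rate = net / sunk * 100 = 5000 / 20000 * 100
= 0.25 * 100
= 25.00%

25.00%


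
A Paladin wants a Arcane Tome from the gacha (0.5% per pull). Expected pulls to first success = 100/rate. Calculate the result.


Expected pulls for a geometric distribution = 1/p = 100 / rate%
= 100 / 0.5
= 200.0

200.0 pulls


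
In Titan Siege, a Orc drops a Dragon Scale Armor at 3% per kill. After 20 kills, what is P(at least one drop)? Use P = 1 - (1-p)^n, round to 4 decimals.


P(at least one) = 1 - P(none) = 1 - (1-p)^n
p = 3/100 = 0.03
1 - p = 0.97
(1 - p)^20 = 0.97^20 = 0.543794
P(at least one) = 1 - 0.543794 = 0.4562

0.4562


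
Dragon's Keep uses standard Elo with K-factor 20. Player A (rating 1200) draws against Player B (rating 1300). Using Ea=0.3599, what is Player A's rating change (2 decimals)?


Elo update: delta = K * (S - Ea), where S = 0.5 (draws)
S - Ea = 0.5 - 0.3599 = 0.1401
Rating change = 20 * 0.1401
= 2.80

2.80 rating points


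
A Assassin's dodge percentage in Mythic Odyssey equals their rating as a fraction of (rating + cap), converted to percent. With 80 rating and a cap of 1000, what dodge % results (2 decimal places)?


dodge% = 80 / (80 + 1000) * 100
= 80 / 1080 * 100
= 0.074074 * 100
= 7.41%

7.41%


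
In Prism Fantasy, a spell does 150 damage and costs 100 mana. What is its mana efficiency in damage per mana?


Efficiency = damage / mana
= 150 / 100
= 1.50

1.50 dmg/mana


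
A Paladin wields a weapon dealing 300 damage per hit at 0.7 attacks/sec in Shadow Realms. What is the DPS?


DPS = damage * attack_speed
= 300 * 0.7
= 210.0

210.0 DPS


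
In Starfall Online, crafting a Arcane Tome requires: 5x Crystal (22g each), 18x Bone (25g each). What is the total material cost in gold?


Cost breakdown:
  Crystal: 5 * 22 = 110
  Bone: 18 * 25 = 450
Total = 110 + 450 = 560

560 gold


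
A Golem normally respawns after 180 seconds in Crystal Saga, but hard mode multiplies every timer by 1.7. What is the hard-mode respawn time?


Respawn time = base * multiplier
= 180 * 1.7
= 306.0 seconds

306.0 seconds


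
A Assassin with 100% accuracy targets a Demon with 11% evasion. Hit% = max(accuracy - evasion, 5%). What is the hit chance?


accuracy - evasion = 100 - 11 = 89
Apply floor: max(89, 5) = 89
Hit chance = 89%

89%


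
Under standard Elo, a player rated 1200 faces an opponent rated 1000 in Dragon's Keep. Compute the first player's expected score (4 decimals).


Elo expected score: Ea = 1/(1 + 10^((Rb-Ra)/400))
Rb - Ra = 1000 - 1200 = -200
(Rb-Ra)/400 = -200/400 = -0.5
10^-0.5 = 0.316228
Ea = 1/(1 + 0.316228) = 1/1.316228 = 0.7597

0.7597


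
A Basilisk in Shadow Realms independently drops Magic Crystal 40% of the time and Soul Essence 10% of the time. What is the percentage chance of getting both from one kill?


For independent events, P(both) = P(A) * P(B)
= 40% * 10%
= 400 / 100 %
= 4.0%

4.0%


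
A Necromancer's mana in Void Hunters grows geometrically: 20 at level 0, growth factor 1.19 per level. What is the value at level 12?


value = base * growth^level
= 20 * 1.19^12
= 20 * 8.064242
= 161.28

161.28 mana


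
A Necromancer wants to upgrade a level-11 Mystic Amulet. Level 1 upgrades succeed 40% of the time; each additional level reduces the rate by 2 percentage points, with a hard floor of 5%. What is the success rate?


raw_rate = 40 - 2 * (11 - 1)
= 40 - 2 * 10
= 40 - 20
= 20
Apply floor: max(20, 5) = 20%

20%


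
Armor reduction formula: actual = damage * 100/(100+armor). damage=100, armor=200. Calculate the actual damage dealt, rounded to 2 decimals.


actual = 100 * 100 / (100 + 200)
= 100 * 100 / 300
= 10000 / 300
= 33.33

33.33 damage


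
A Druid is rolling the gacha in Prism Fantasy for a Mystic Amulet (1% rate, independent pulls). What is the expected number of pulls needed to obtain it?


Expected pulls for a geometric distribution = 1/p = 100 / rate%
= 100 / 1
= 100.0

100.0 pulls


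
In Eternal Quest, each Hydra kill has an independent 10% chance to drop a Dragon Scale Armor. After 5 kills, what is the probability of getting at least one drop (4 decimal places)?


P(at least one) = 1 - P(none) = 1 - (1-p)^n
p = 10/100 = 0.1
1 - p = 0.9
(1 - p)^5 = 0.9^5 = 0.590490
P(at least one) = 1 - 0.590490 = 0.4095

0.4095


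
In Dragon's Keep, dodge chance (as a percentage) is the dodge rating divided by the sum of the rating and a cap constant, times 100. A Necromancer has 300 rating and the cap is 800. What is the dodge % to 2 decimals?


dodge% = 300 / (300 + 800) * 100
= 300 / 1100 * 100
= 0.272727 * 100
= 27.27%

27.27%


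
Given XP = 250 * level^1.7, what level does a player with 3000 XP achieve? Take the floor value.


XP = 250 * level^1.7, so level = (XP / 250)^(1/1.7)
= (3000 / 250)^(1/1.7)
= 12.0^0.5882
= 4.3133
Floor: level = 4

level 4


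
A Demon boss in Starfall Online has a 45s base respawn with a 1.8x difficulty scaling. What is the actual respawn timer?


Respawn time = base * multiplier
= 45 * 1.8
= 81.0 seconds

81.0 seconds


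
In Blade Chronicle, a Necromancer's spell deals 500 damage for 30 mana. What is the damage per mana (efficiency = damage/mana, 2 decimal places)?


Efficiency = damage / mana
= 500 / 30
= 16.67

16.67 dmg/mana


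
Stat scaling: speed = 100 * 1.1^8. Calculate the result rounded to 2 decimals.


value = base * growth^level
= 100 * 1.1^8
= 100 * 2.143589
= 214.36

214.36 speed


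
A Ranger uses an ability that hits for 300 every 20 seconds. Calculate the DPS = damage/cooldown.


DPS = damage / cooldown
= 300 / 20
= 15.00

15.00 DPS


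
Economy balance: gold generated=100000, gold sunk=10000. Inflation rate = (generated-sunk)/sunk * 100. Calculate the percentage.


Net gold = 100000 - 10000 = 90000
Inflation rate = net / sunk * 100 = 90000 / 10000 * 100
= 9.0 * 100
= 900.00%

900.00%


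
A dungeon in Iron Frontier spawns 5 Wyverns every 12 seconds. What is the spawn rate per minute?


Spawns per minute = count * (60 / interval)
= 5 * (60 / 12)
= 5 * 5.0
= 25.0

25.0 per minute


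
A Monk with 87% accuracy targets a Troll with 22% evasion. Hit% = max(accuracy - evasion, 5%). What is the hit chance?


accuracy - evasion = 87 - 22 = 65
Apply floor: max(65, 5) = 65
Hit chance = 65%

65%


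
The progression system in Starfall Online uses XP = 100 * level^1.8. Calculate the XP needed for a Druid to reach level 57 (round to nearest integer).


XP = 100 * level^1.8
Substitute level = 57:
XP = 100 * 57^1.8
= 100 * 1447.3539
= 144735

144735 XP


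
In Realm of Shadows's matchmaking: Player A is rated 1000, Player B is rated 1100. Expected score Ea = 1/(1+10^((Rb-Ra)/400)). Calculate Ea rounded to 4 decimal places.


Elo expected score: Ea = 1/(1 + 10^((Rb-Ra)/400))
Rb - Ra = 1100 - 1000 = 100
(Rb-Ra)/400 = 100/400 = 0.25
10^0.25 = 1.778279
Ea = 1/(1 + 1.778279) = 1/2.778279 = 0.3599

0.3599


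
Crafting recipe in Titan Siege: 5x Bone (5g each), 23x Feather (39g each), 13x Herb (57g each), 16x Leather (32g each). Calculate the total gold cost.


Cost breakdown:
  Bone: 5 * 5 = 25
  Feather: 23 * 39 = 897
  Herb: 13 * 57 = 741
  Leather: 16 * 32 = 512
Total = 25 + 897 + 741 + 512 = 2175

2175 gold


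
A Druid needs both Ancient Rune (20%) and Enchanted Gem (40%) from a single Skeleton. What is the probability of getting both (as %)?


For independent events, P(both) = P(A) * P(B)
= 20% * 40%
= 800 / 100 %
= 8.0%

8.0%


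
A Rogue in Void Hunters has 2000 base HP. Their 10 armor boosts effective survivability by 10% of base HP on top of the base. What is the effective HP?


EHP = 2000 * (1 + 10/100)
= 2000 * (1 + 0.1)
= 2000 * 1.1
= 2200.0

2200.0 EHP


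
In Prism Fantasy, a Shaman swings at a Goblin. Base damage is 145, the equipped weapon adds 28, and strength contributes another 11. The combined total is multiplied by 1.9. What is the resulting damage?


Sum base + weapon + str = 145 + 28 + 11 = 184
Multiply by 1.9:
184 * 1.9 = 349.6

349.6 damage


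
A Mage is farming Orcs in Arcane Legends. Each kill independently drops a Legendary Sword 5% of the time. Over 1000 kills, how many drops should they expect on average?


Expected drops = kills * (drop_rate / 100)
= 1000 * (5 / 100)
= 1000 * 0.05
= 50.0

50.0 drops


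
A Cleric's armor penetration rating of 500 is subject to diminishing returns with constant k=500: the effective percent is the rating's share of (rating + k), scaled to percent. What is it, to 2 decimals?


effective% = rating / (rating + k) * 100
= 500 / (500 + 500) * 100
= 500 / 1000 * 100
= 0.5 * 100
= 50.00%

50.00%


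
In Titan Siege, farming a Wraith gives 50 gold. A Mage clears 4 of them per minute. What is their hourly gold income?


Gold per minute = 50 * 4 = 200
Gold per hour = 200 * 60 = 12000

12000 gold/hour


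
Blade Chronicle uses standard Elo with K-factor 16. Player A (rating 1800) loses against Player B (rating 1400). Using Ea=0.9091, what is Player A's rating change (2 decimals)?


Elo update: delta = K * (S - Ea), where S = 0 (loses)
S - Ea = 0 - 0.9091 = -0.9091
Rating change = 16 * -0.9091
= -14.55

-14.55 rating points


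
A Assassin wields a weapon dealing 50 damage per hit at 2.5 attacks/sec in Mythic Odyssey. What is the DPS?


DPS = damage * attack_speed
= 50 * 2.5
= 125.0

125.0 DPS


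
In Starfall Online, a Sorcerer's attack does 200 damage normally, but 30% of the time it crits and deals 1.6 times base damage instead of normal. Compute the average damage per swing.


E[dmg] = base * (1 + crit_chance * (crit_mult - 1))
cc as decimal = 30/100 = 0.3
cm - 1 = 1.6 - 1 = 0.6
Bonus factor = 0.3 * 0.6 = 0.18
Total multiplier = 1 + 0.18 = 1.18
Expected damage = 200 * 1.18 = 236.00

236.00 damage


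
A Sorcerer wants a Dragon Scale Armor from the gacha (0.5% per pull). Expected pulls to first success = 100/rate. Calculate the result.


Expected pulls for a geometric distribution = 1/p = 100 / rate%
= 100 / 0.5
= 200.0

200.0 pulls


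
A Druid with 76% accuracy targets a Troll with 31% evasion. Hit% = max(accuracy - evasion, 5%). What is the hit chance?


accuracy - evasion = 76 - 31 = 45
Apply floor: max(45, 5) = 45
Hit chance = 45%

45%


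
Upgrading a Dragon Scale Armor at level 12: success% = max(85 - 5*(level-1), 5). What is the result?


raw_rate = 85 - 5 * (12 - 1)
= 85 - 5 * 11
= 85 - 55
= 30
Apply floor: max(30, 5) = 30%

30%


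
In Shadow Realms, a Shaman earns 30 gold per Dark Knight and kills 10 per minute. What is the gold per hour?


Gold per minute = 30 * 10 = 300
Gold per hour = 300 * 60 = 18000

18000 gold/hour


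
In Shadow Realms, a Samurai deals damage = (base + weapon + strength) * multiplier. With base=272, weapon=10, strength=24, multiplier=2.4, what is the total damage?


Sum base + weapon + str = 272 + 10 + 24 = 306
Multiply by 2.4:
306 * 2.4 = 734.4

734.4 damage


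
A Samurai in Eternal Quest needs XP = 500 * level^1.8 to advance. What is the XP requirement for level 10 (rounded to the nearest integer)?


XP = 500 * level^1.8
Substitute level = 10:
XP = 500 * 10^1.8
= 500 * 63.0957
= 31548

31548 XP


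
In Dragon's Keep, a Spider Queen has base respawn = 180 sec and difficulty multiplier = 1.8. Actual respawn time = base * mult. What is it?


Respawn time = base * multiplier
= 180 * 1.8
= 324.0 seconds

324.0 seconds


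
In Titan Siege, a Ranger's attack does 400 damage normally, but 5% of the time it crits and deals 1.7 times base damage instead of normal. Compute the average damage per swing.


E[dmg] = base * (1 + crit_chance * (crit_mult - 1))
cc as decimal = 5/100 = 0.05
cm - 1 = 1.7 - 1 = 0.7
Bonus factor = 0.05 * 0.7 = 0.035
Total multiplier = 1 + 0.035 = 1.035
Expected damage = 400 * 1.035 = 414.00

414.00 damage


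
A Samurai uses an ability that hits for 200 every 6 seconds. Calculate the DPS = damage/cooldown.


DPS = damage / cooldown
= 200 / 6
= 33.33

33.33 DPS


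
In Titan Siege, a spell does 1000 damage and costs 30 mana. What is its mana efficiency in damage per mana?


Efficiency = damage / mana
= 1000 / 30
= 33.33

33.33 dmg/mana


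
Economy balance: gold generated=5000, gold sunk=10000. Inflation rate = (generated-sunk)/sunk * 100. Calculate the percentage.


Net gold = 5000 - 10000 = -5000
Inflation rate = net / sunk * 100 = -5000 / 10000 * 100
= -0.5 * 100
= -50.00%

-50.00%


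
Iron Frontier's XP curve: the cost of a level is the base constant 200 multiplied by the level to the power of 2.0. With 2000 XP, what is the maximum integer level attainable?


XP = 200 * level^2.0, so level = (XP / 200)^(1/2.0)
= (2000 / 200)^(1/2.0)
= 10.0^0.5
= 3.1623
Floor: level = 3

level 3


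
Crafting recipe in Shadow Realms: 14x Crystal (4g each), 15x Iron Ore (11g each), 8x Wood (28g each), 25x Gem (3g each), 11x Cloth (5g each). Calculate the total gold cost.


Cost breakdown:
  Crystal: 14 * 4 = 56
  Iron Ore: 15 * 11 = 165
  Wood: 8 * 28 = 224
  Gem: 25 * 3 = 75
  Cloth: 11 * 5 = 55
Total = 56 + 165 + 224 + 75 + 55 = 575

575 gold


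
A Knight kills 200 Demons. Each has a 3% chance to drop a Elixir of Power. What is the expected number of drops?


Expected drops = kills * (drop_rate / 100)
= 200 * (3 / 100)
= 200 * 0.03
= 6.0

6.0 drops


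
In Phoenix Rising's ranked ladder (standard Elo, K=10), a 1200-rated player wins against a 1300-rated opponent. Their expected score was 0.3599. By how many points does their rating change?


Elo update: delta = K * (S - Ea), where S = 1 (wins)
S - Ea = 1 - 0.3599 = 0.6401
Rating change = 10 * 0.6401
= 6.40

6.40 rating points


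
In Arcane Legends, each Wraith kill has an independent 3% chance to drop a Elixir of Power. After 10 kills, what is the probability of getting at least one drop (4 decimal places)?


P(at least one) = 1 - P(none) = 1 - (1-p)^n
p = 3/100 = 0.03
1 - p = 0.97
(1 - p)^10 = 0.97^10 = 0.737424
P(at least one) = 1 - 0.737424 = 0.2626

0.2626


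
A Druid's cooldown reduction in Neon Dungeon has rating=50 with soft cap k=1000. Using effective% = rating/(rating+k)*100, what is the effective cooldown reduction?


effective% = rating / (rating + k) * 100
= 50 / (50 + 1000) * 100
= 50 / 1050 * 100
= 0.047619 * 100
= 4.76%

4.76%


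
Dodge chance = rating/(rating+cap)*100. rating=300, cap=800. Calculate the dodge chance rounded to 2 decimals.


dodge% = 300 / (300 + 800) * 100
= 300 / 1100 * 100
= 0.272727 * 100
= 27.27%

27.27%


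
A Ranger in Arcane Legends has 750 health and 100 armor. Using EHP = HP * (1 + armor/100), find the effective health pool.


EHP = 750 * (1 + 100/100)
= 750 * (1 + 1.0)
= 750 * 2.0
= 1500.0

1500.0 EHP


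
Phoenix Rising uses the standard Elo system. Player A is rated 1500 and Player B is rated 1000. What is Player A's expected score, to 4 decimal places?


Elo expected score: Ea = 1/(1 + 10^((Rb-Ra)/400))
Rb - Ra = 1000 - 1500 = -500
(Rb-Ra)/400 = -500/400 = -1.25
10^-1.25 = 0.056234
Ea = 1/(1 + 0.056234) = 1/1.056234 = 0.9468

0.9468


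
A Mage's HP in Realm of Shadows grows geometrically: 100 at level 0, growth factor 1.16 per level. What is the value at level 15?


value = base * growth^level
= 100 * 1.16^15
= 100 * 9.265521
= 926.55

926.55 HP


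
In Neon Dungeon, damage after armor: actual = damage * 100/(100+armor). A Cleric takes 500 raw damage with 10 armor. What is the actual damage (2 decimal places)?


actual = 500 * 100 / (100 + 10)
= 500 * 100 / 110
= 50000 / 110
= 454.55

454.55 damage


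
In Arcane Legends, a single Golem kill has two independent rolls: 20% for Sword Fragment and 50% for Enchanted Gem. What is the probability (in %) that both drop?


For independent events, P(both) = P(A) * P(B)
= 20% * 50%
= 1000 / 100 %
= 10.0%

10.0%


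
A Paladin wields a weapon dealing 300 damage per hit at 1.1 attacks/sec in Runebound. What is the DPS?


DPS = damage * attack_speed
= 300 * 1.1
= 330.0

330.0 DPS


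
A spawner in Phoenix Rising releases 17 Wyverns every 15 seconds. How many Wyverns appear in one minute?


Spawns per minute = count * (60 / interval)
= 17 * (60 / 15)
= 17 * 4.0
= 68.0

68.0 per minute


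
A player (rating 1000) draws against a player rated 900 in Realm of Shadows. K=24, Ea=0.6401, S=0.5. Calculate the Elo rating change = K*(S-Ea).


Elo update: delta = K * (S - Ea), where S = 0.5 (draws)
S - Ea = 0.5 - 0.6401 = -0.1401
Rating change = 24 * -0.1401
= -3.36

-3.36 rating points


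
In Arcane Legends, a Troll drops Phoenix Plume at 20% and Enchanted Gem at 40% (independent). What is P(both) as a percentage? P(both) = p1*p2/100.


For independent events, P(both) = P(A) * P(B)
= 20% * 40%
= 800 / 100 %
= 8.0%

8.0%


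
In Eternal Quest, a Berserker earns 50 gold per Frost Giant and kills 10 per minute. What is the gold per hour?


Gold per minute = 50 * 10 = 500
Gold per hour = 500 * 60 = 30000

30000 gold/hour


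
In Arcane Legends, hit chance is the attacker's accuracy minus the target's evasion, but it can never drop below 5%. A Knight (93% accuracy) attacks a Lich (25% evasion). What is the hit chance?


accuracy - evasion = 93 - 25 = 68
Apply floor: max(68, 5) = 68
Hit chance = 68%

68%


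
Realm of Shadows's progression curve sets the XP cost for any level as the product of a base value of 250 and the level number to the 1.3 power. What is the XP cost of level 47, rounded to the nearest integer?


XP = 250 * level^1.3
Substitute level = 47:
XP = 250 * 47^1.3
= 250 * 149.1857
= 37296

37296 XP


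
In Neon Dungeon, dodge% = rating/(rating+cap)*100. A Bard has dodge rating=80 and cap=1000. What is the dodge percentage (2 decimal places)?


dodge% = 80 / (80 + 1000) * 100
= 80 / 1080 * 100
= 0.074074 * 100
= 7.41%

7.41%


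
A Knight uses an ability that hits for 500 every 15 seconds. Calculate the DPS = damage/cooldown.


DPS = damage / cooldown
= 500 / 15
= 33.33

33.33 DPS


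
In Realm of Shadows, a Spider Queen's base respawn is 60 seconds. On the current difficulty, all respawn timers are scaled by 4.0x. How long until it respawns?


Respawn time = base * multiplier
= 60 * 4.0
= 240.0 seconds

240.0 seconds


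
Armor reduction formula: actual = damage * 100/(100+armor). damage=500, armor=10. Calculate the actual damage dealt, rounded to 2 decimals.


actual = 500 * 100 / (100 + 10)
= 500 * 100 / 110
= 50000 / 110
= 454.55

454.55 damage


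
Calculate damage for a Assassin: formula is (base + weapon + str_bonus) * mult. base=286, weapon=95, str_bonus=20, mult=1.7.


Sum base + weapon + str = 286 + 95 + 20 = 401
Multiply by 1.7:
401 * 1.7 = 681.7

681.7 damage


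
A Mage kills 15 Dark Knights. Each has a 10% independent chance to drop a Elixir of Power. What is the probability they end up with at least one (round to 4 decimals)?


P(at least one) = 1 - P(none) = 1 - (1-p)^n
p = 10/100 = 0.1
1 - p = 0.9
(1 - p)^15 = 0.9^15 = 0.205891
P(at least one) = 1 - 0.205891 = 0.7941

0.7941


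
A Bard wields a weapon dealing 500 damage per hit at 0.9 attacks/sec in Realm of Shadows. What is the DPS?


DPS = damage * attack_speed
= 500 * 0.9
= 450.0

450.0 DPS


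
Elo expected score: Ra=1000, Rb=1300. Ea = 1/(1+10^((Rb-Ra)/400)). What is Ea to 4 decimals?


Elo expected score: Ea = 1/(1 + 10^((Rb-Ra)/400))
Rb - Ra = 1300 - 1000 = 300
(Rb-Ra)/400 = 300/400 = 0.75
10^0.75 = 5.623413
Ea = 1/(1 + 5.623413) = 1/6.623413 = 0.1510

0.1510


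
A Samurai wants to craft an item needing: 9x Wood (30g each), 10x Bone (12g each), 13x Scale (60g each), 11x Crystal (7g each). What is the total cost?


Cost breakdown:
  Wood: 9 * 30 = 270
  Bone: 10 * 12 = 120
  Scale: 13 * 60 = 780
  Crystal: 11 * 7 = 77
Total = 270 + 120 + 780 + 77 = 1247

1247 gold


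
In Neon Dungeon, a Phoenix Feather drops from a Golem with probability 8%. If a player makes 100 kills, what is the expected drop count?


Expected drops = kills * (drop_rate / 100)
= 100 * (8 / 100)
= 100 * 0.08
= 8.0

8.0 drops


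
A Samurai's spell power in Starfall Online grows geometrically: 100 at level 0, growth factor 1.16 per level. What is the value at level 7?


value = base * growth^level
= 100 * 1.16^7
= 100 * 2.82622
= 282.62

282.62 spell power


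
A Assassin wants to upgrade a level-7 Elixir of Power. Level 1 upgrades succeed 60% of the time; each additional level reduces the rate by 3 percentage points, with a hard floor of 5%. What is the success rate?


raw_rate = 60 - 3 * (7 - 1)
= 60 - 3 * 6
= 60 - 18
= 42
Apply floor: max(42, 5) = 42%

42%


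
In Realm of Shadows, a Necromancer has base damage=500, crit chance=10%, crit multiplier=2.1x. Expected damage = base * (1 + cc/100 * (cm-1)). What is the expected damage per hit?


E[dmg] = base * (1 + crit_chance * (crit_mult - 1))
cc as decimal = 10/100 = 0.1
cm - 1 = 2.1 - 1 = 1.1
Bonus factor = 0.1 * 1.1 = 0.11
Total multiplier = 1 + 0.11 = 1.11
Expected damage = 500 * 1.11 = 555.00

555.00 damage


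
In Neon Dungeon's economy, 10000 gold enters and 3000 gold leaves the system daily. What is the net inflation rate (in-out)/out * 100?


Net gold = 10000 - 3000 = 7000
Inflation rate = net / sunk * 100 = 7000 / 3000 * 100
= 2.333333 * 100
= 233.33%

233.33%


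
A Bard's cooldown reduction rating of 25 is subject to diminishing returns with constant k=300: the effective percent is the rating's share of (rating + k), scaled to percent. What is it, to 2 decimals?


effective% = rating / (rating + k) * 100
= 25 / (25 + 300) * 100
= 25 / 325 * 100
= 0.076923 * 100
= 7.69%

7.69%


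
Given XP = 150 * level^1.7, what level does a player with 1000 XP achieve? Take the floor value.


XP = 150 * level^1.7, so level = (XP / 150)^(1/1.7)
= (1000 / 150)^(1/1.7)
= 6.6667^0.5882
= 3.0525
Floor: level = 3

level 3


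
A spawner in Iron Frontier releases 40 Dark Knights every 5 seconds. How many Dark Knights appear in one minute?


Spawns per minute = count * (60 / interval)
= 40 * (60 / 5)
= 40 * 12.0
= 480.0

480.0 per minute


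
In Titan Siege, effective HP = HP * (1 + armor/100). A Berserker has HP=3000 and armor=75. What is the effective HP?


EHP = 3000 * (1 + 75/100)
= 3000 * (1 + 0.75)
= 3000 * 1.75
= 5250.0

5250.0 EHP


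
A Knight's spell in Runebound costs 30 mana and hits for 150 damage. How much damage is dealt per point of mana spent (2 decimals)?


Efficiency = damage / mana
= 150 / 30
= 5.00

5.00 dmg/mana


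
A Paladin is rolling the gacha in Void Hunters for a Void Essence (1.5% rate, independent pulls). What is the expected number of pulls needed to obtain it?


Expected pulls for a geometric distribution = 1/p = 100 / rate%
= 100 / 1.5
= 66.67

66.67 pulls


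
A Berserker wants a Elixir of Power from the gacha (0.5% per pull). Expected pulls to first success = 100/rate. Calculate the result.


Expected pulls for a geometric distribution = 1/p = 100 / rate%
= 100 / 0.5
= 200.0

200.0 pulls


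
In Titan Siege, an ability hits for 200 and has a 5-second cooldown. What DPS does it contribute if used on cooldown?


DPS = damage / cooldown
= 200 / 5
= 40.00

40.00 DPS


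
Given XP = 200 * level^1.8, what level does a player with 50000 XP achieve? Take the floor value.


XP = 200 * level^1.8, so level = (XP / 200)^(1/1.8)
= (50000 / 200)^(1/1.8)
= 250.0^0.5556
= 21.4876
Floor: level = 21

level 21


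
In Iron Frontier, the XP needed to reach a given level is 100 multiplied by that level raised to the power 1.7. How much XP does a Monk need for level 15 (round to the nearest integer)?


XP = 100 * level^1.7
Substitute level = 15:
XP = 100 * 15^1.7
= 100 * 99.8516
= 9985

9985 XP


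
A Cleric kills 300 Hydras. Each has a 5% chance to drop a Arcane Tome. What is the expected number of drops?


Expected drops = kills * (drop_rate / 100)
= 300 * (5 / 100)
= 300 * 0.05
= 15.0

15.0 drops


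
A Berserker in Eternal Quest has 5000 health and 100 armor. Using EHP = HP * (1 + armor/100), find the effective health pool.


EHP = 5000 * (1 + 100/100)
= 5000 * (1 + 1.0)
= 5000 * 2.0
= 10000.0

10000.0 EHP


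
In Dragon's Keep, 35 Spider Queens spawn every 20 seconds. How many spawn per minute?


Spawns per minute = count * (60 / interval)
= 35 * (60 / 20)
= 35 * 3.0
= 105.0

105.0 per minute


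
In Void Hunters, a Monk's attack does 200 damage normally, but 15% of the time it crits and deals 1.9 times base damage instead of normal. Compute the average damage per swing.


E[dmg] = base * (1 + crit_chance * (crit_mult - 1))
cc as decimal = 15/100 = 0.15
cm - 1 = 1.9 - 1 = 0.9
Bonus factor = 0.15 * 0.9 = 0.135
Total multiplier = 1 + 0.135 = 1.135
Expected damage = 200 * 1.135 = 227.00

227.00 damage


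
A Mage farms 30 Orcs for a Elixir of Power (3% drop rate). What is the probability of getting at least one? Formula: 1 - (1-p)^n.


P(at least one) = 1 - P(none) = 1 - (1-p)^n
p = 3/100 = 0.03
1 - p = 0.97
(1 - p)^30 = 0.97^30 = 0.401007
P(at least one) = 1 - 0.401007 = 0.5990

0.5990


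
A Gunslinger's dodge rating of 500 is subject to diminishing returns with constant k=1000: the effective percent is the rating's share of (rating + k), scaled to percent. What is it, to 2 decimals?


effective% = rating / (rating + k) * 100
= 500 / (500 + 1000) * 100
= 500 / 1500 * 100
= 0.333333 * 100
= 33.33%

33.33%


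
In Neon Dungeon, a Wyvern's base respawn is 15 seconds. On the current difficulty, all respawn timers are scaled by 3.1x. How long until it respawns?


Respawn time = base * multiplier
= 15 * 3.1
= 46.5 seconds

46.5 seconds


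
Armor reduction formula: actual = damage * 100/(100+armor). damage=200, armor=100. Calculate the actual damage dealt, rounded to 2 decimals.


actual = 200 * 100 / (100 + 100)
= 200 * 100 / 200
= 20000 / 200
= 100.00

100.00 damage


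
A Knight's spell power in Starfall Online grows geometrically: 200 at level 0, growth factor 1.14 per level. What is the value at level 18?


value = base * growth^level
= 200 * 1.14^18
= 200 * 10.575169
= 2115.03

2115.03 spell power


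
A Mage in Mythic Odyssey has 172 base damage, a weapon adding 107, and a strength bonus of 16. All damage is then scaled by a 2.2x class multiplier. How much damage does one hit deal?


Sum base + weapon + str = 172 + 107 + 16 = 295
Multiply by 2.2:
295 * 2.2 = 649.0

649.0 damage


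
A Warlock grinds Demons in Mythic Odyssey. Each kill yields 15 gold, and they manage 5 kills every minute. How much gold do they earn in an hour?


Gold per minute = 15 * 5 = 75
Gold per hour = 75 * 60 = 4500

4500 gold/hour


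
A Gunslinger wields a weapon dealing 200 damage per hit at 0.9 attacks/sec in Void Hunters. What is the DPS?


DPS = damage * attack_speed
= 200 * 0.9
= 180.0

180.0 DPS


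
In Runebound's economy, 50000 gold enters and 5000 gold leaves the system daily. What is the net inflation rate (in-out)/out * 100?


Net gold = 50000 - 5000 = 45000
Inflation rate = net / sunk * 100 = 45000 / 5000 * 100
= 9.0 * 100
= 900.00%

900.00%


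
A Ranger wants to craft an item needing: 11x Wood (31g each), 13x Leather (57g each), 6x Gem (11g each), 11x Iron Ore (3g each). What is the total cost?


Cost breakdown:
  Wood: 11 * 31 = 341
  Leather: 13 * 57 = 741
  Gem: 6 * 11 = 66
  Iron Ore: 11 * 3 = 33
Total = 341 + 741 + 66 + 33 = 1181

1181 gold


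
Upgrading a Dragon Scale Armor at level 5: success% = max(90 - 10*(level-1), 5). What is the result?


raw_rate = 90 - 10 * (5 - 1)
= 90 - 10 * 4
= 90 - 40
= 50
Apply floor: max(50, 5) = 50%

50%


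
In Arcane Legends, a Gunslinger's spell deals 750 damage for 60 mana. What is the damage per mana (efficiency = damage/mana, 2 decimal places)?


Efficiency = damage / mana
= 750 / 60
= 12.50

12.50 dmg/mana


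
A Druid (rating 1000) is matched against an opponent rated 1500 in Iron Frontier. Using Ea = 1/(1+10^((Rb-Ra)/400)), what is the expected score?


Elo expected score: Ea = 1/(1 + 10^((Rb-Ra)/400))
Rb - Ra = 1500 - 1000 = 500
(Rb-Ra)/400 = 500/400 = 1.25
10^1.25 = 17.782794
Ea = 1/(1 + 17.782794) = 1/18.782794 = 0.0532

0.0532


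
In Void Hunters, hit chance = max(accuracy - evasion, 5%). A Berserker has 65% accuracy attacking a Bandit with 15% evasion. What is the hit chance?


accuracy - evasion = 65 - 15 = 50
Apply floor: max(50, 5) = 50
Hit chance = 50%

50%


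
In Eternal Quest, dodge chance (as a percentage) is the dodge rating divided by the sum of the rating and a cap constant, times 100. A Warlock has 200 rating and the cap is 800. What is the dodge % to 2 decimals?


dodge% = 200 / (200 + 800) * 100
= 200 / 1000 * 100
= 0.2 * 100
= 20.00%

20.00%


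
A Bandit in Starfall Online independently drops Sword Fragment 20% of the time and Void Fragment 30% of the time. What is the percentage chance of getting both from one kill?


For independent events, P(both) = P(A) * P(B)
= 20% * 30%
= 600 / 100 %
= 6.0%

6.0%


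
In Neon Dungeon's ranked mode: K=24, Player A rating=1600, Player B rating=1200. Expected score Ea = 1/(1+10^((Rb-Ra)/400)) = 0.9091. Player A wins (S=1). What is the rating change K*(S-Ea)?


Elo update: delta = K * (S - Ea), where S = 1 (wins)
S - Ea = 1 - 0.9091 = 0.0909
Rating change = 24 * 0.0909
= 2.18

2.18 rating points


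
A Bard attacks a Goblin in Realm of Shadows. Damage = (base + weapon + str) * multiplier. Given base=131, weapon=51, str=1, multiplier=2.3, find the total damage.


Sum base + weapon + str = 131 + 51 + 1 = 183
Multiply by 2.3:
183 * 2.3 = 420.9

420.9 damage


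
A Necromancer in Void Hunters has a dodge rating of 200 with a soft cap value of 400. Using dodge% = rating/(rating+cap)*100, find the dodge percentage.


dodge% = 200 / (200 + 400) * 100
= 200 / 600 * 100
= 0.333333 * 100
= 33.33%

33.33%


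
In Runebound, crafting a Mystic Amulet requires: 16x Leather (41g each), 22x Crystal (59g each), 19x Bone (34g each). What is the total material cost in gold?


Cost breakdown:
  Leather: 16 * 41 = 656
  Crystal: 22 * 59 = 1298
  Bone: 19 * 34 = 646
Total = 656 + 1298 + 646 = 2600

2600 gold


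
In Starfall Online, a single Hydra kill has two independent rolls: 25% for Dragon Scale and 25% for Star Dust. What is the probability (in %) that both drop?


For independent events, P(both) = P(A) * P(B)
= 25% * 25%
= 625 / 100 %
= 6.25%

6.25%


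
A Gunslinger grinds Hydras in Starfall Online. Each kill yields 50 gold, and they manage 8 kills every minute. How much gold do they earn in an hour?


Gold per minute = 50 * 8 = 400
Gold per hour = 400 * 60 = 24000

24000 gold/hour


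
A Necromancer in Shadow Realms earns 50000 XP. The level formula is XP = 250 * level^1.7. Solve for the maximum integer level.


XP = 250 * level^1.7, so level = (XP / 250)^(1/1.7)
= (50000 / 250)^(1/1.7)
= 200.0^0.5882
= 22.5708
Floor: level = 22

level 22


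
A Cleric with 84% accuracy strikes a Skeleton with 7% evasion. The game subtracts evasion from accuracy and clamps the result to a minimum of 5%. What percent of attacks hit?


accuracy - evasion = 84 - 7 = 77
Apply floor: max(77, 5) = 77
Hit chance = 77%

77%


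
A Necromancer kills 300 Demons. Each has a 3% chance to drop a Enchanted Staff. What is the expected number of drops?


Expected drops = kills * (drop_rate / 100)
= 300 * (3 / 100)
= 300 * 0.03
= 9.0

9.0 drops


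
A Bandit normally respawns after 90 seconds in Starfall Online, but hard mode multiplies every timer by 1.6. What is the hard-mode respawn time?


Respawn time = base * multiplier
= 90 * 1.6
= 144.0 seconds

144.0 seconds


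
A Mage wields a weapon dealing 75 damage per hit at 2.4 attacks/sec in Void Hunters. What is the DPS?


DPS = damage * attack_speed
= 75 * 2.4
= 180.0

180.0 DPS


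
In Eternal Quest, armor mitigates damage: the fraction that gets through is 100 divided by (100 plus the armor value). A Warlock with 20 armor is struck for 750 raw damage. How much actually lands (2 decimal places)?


actual = 750 * 100 / (100 + 20)
= 750 * 100 / 120
= 75000 / 120
= 625.00

625.00 damage


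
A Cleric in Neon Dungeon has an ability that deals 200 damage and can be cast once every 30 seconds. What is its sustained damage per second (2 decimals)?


DPS = damage / cooldown
= 200 / 30
= 6.67

6.67 DPS


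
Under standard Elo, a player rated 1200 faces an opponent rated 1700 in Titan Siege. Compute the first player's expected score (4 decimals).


Elo expected score: Ea = 1/(1 + 10^((Rb-Ra)/400))
Rb - Ra = 1700 - 1200 = 500
(Rb-Ra)/400 = 500/400 = 1.25
10^1.25 = 17.782794
Ea = 1/(1 + 17.782794) = 1/18.782794 = 0.0532

0.0532


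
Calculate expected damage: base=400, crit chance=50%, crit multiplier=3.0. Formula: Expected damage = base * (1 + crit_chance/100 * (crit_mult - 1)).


E[dmg] = base * (1 + crit_chance * (crit_mult - 1))
cc as decimal = 50/100 = 0.5
cm - 1 = 3.0 - 1 = 2.0
Bonus factor = 0.5 * 2.0 = 1.0
Total multiplier = 1 + 1.0 = 2.0
Expected damage = 400 * 2.0 = 800.00

800.00 damage


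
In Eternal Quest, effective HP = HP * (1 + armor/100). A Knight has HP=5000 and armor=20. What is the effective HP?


EHP = 5000 * (1 + 20/100)
= 5000 * (1 + 0.2)
= 5000 * 1.2
= 6000.0

6000.0 EHP


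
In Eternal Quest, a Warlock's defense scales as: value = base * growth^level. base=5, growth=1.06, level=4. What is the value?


value = base * growth^level
= 5 * 1.06^4
= 5 * 1.262477
= 6.31

6.31 defense


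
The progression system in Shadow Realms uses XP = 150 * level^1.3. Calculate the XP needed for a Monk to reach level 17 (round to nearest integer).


XP = 150 * level^1.3
Substitute level = 17:
XP = 150 * 17^1.3
= 150 * 39.7726
= 5966

5966 XP


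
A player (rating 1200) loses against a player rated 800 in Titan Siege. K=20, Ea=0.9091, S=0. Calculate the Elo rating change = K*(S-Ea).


Elo update: delta = K * (S - Ea), where S = 0 (loses)
S - Ea = 0 - 0.9091 = -0.9091
Rating change = 20 * -0.9091
= -18.18

-18.18 rating points


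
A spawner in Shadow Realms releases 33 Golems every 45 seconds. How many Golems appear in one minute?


Spawns per minute = count * (60 / interval)
= 33 * (60 / 45)
= 33 * 1.3333
= 44.0

44.0 per minute


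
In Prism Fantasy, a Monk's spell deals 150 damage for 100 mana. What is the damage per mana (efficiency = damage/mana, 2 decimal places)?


Efficiency = damage / mana
= 150 / 100
= 1.50

1.50 dmg/mana


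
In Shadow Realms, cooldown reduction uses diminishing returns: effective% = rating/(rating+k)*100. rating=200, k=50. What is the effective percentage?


effective% = rating / (rating + k) * 100
= 200 / (200 + 50) * 100
= 200 / 250 * 100
= 0.8 * 100
= 80.00%

80.00%
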